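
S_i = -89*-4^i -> [-89, 356, -1424, 5696, -22784]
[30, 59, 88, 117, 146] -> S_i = 30 + 29*i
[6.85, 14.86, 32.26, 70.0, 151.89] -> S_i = 6.85*2.17^i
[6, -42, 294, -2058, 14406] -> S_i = 6*-7^i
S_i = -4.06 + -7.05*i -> [-4.06, -11.11, -18.16, -25.21, -32.26]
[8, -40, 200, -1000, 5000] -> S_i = 8*-5^i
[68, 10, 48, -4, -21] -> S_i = Random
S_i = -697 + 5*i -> [-697, -692, -687, -682, -677]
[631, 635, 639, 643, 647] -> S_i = 631 + 4*i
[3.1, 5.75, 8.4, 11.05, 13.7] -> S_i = 3.10 + 2.65*i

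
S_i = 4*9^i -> [4, 36, 324, 2916, 26244]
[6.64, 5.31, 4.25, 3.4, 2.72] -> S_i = 6.64*0.80^i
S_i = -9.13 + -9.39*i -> [-9.13, -18.52, -27.91, -37.3, -46.69]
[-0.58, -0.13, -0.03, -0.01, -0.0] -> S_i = -0.58*0.22^i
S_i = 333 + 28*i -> [333, 361, 389, 417, 445]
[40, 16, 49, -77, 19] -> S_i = Random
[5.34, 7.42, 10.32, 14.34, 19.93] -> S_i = 5.34*1.39^i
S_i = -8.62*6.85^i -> [-8.62, -59.05, -404.47, -2770.63, -18978.84]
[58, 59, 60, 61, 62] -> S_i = 58 + 1*i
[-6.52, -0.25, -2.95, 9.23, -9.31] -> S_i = Random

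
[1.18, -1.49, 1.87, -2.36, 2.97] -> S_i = 1.18*(-1.26)^i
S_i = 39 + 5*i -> [39, 44, 49, 54, 59]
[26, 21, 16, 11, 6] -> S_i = 26 + -5*i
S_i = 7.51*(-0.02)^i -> [7.51, -0.15, 0.0, -0.0, 0.0]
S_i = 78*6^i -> [78, 468, 2808, 16848, 101088]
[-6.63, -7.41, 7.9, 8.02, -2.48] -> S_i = Random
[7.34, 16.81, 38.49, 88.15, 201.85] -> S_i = 7.34*2.29^i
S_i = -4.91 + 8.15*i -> [-4.91, 3.24, 11.39, 19.54, 27.69]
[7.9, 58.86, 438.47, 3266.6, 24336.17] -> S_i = 7.90*7.45^i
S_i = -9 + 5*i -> [-9, -4, 1, 6, 11]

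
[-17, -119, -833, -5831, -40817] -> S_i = -17*7^i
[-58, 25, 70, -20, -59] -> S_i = Random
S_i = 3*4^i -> [3, 12, 48, 192, 768]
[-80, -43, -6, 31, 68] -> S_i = -80 + 37*i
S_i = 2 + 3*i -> [2, 5, 8, 11, 14]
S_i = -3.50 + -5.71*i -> [-3.5, -9.21, -14.92, -20.63, -26.34]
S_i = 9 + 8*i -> [9, 17, 25, 33, 41]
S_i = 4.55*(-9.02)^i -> [4.55, -41.04, 370.19, -3339.11, 30118.79]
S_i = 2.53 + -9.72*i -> [2.53, -7.19, -16.91, -26.63, -36.35]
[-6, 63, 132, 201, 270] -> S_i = -6 + 69*i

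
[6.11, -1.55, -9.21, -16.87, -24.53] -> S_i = 6.11 + -7.66*i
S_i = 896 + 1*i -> [896, 897, 898, 899, 900]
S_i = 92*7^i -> [92, 644, 4508, 31556, 220892]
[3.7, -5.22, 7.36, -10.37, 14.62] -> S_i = 3.70*(-1.41)^i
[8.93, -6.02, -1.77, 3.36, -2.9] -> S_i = Random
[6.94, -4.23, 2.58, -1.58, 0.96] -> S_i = 6.94*(-0.61)^i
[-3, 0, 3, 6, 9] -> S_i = -3 + 3*i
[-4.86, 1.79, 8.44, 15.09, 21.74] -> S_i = -4.86 + 6.65*i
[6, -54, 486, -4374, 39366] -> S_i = 6*-9^i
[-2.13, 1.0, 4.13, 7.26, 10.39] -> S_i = -2.13 + 3.13*i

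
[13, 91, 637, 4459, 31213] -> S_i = 13*7^i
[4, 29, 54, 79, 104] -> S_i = 4 + 25*i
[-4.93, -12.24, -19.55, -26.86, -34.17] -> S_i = -4.93 + -7.31*i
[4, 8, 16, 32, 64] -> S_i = 4*2^i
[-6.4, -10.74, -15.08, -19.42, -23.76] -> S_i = -6.40 + -4.34*i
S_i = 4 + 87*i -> [4, 91, 178, 265, 352]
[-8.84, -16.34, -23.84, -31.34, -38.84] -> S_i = -8.84 + -7.50*i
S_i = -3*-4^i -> [-3, 12, -48, 192, -768]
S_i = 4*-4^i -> [4, -16, 64, -256, 1024]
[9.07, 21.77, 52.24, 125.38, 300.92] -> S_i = 9.07*2.40^i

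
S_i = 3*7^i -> [3, 21, 147, 1029, 7203]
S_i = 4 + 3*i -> [4, 7, 10, 13, 16]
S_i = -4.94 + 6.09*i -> [-4.94, 1.15, 7.24, 13.33, 19.42]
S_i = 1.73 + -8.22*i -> [1.73, -6.49, -14.71, -22.93, -31.15]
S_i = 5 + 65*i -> [5, 70, 135, 200, 265]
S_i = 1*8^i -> [1, 8, 64, 512, 4096]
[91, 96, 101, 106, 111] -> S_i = 91 + 5*i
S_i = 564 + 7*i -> [564, 571, 578, 585, 592]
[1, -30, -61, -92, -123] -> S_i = 1 + -31*i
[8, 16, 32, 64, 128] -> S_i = 8*2^i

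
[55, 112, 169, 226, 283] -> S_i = 55 + 57*i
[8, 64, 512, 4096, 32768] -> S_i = 8*8^i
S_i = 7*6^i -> [7, 42, 252, 1512, 9072]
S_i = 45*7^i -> [45, 315, 2205, 15435, 108045]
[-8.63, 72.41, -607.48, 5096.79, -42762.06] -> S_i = -8.63*(-8.39)^i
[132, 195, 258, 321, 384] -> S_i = 132 + 63*i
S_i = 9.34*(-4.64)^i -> [9.34, -43.34, 201.09, -933.04, 4329.31]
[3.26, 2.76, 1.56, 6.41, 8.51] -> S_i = Random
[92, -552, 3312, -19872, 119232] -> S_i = 92*-6^i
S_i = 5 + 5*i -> [5, 10, 15, 20, 25]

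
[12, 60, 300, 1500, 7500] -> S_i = 12*5^i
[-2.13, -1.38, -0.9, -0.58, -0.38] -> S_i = -2.13*0.65^i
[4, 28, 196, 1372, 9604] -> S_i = 4*7^i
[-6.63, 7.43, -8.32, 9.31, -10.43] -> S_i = -6.63*(-1.12)^i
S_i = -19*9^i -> [-19, -171, -1539, -13851, -124659]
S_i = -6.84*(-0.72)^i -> [-6.84, 4.92, -3.55, 2.55, -1.84]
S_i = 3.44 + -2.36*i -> [3.44, 1.08, -1.28, -3.64, -6.0]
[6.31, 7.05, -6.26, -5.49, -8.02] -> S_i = Random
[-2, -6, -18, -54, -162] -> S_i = -2*3^i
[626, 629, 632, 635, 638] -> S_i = 626 + 3*i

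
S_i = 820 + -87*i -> [820, 733, 646, 559, 472]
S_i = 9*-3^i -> [9, -27, 81, -243, 729]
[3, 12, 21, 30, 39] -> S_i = 3 + 9*i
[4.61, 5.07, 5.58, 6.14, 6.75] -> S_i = 4.61*1.10^i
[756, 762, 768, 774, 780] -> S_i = 756 + 6*i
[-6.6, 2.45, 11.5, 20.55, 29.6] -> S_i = -6.60 + 9.05*i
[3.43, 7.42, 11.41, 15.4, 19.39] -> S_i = 3.43 + 3.99*i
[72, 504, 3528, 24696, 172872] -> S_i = 72*7^i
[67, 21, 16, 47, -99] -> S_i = Random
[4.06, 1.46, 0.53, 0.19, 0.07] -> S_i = 4.06*0.36^i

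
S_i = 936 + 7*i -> [936, 943, 950, 957, 964]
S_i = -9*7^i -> [-9, -63, -441, -3087, -21609]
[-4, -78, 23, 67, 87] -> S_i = Random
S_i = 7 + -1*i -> [7, 6, 5, 4, 3]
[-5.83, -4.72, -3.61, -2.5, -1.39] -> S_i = -5.83 + 1.11*i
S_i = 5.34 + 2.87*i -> [5.34, 8.21, 11.08, 13.95, 16.82]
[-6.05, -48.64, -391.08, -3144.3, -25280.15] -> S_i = -6.05*8.04^i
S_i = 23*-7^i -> [23, -161, 1127, -7889, 55223]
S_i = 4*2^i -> [4, 8, 16, 32, 64]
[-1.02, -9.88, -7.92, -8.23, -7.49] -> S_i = Random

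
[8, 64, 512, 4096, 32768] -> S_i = 8*8^i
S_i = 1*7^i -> [1, 7, 49, 343, 2401]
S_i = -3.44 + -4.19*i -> [-3.44, -7.63, -11.82, -16.01, -20.2]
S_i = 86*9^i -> [86, 774, 6966, 62694, 564246]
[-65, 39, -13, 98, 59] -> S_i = Random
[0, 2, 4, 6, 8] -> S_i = 0 + 2*i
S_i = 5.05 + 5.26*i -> [5.05, 10.31, 15.57, 20.83, 26.09]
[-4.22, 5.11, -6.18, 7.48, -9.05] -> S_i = -4.22*(-1.21)^i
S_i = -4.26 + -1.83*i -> [-4.26, -6.09, -7.92, -9.75, -11.58]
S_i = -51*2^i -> [-51, -102, -204, -408, -816]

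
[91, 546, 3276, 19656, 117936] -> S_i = 91*6^i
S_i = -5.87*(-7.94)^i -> [-5.87, 46.61, -370.07, 2938.32, -23330.29]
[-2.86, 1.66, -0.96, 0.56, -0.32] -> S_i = -2.86*(-0.58)^i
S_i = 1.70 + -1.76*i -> [1.7, -0.06, -1.82, -3.58, -5.34]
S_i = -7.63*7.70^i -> [-7.63, -58.75, -452.38, -3483.35, -26821.77]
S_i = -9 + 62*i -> [-9, 53, 115, 177, 239]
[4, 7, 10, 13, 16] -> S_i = 4 + 3*i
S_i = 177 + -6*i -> [177, 171, 165, 159, 153]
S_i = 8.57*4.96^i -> [8.57, 42.51, 210.84, 1045.75, 5186.9]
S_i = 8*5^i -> [8, 40, 200, 1000, 5000]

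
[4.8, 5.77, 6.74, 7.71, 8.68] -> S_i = 4.80 + 0.97*i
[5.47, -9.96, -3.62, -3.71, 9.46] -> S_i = Random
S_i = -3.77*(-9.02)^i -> [-3.77, 34.01, -306.73, 2766.69, -24955.57]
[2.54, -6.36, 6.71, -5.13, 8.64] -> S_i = Random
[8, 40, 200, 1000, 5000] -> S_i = 8*5^i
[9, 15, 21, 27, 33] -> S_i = 9 + 6*i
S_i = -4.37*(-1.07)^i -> [-4.37, 4.68, -5.0, 5.35, -5.73]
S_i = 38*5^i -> [38, 190, 950, 4750, 23750]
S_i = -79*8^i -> [-79, -632, -5056, -40448, -323584]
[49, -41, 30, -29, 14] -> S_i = Random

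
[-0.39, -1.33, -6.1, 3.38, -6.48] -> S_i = Random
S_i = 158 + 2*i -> [158, 160, 162, 164, 166]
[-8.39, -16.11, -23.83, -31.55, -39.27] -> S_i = -8.39 + -7.72*i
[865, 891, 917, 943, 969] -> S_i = 865 + 26*i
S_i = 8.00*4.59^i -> [8.0, 36.72, 168.54, 773.62, 3550.92]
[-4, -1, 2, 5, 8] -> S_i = -4 + 3*i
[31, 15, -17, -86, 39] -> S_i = Random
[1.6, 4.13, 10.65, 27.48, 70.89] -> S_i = 1.60*2.58^i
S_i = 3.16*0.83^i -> [3.16, 2.62, 2.18, 1.81, 1.5]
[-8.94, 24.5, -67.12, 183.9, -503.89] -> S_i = -8.94*(-2.74)^i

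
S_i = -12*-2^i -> [-12, 24, -48, 96, -192]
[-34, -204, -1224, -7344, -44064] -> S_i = -34*6^i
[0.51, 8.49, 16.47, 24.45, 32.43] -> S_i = 0.51 + 7.98*i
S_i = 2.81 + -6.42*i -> [2.81, -3.61, -10.03, -16.45, -22.87]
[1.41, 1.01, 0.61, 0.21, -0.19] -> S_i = 1.41 + -0.40*i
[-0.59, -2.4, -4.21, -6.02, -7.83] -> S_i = -0.59 + -1.81*i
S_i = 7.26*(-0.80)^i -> [7.26, -5.81, 4.65, -3.72, 2.97]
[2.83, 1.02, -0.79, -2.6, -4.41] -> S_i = 2.83 + -1.81*i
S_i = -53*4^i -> [-53, -212, -848, -3392, -13568]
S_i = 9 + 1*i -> [9, 10, 11, 12, 13]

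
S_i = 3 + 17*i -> [3, 20, 37, 54, 71]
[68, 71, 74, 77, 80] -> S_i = 68 + 3*i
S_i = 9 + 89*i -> [9, 98, 187, 276, 365]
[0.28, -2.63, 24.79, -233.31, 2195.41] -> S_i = 0.28*(-9.41)^i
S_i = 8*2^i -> [8, 16, 32, 64, 128]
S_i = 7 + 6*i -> [7, 13, 19, 25, 31]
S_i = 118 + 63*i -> [118, 181, 244, 307, 370]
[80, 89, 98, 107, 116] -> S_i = 80 + 9*i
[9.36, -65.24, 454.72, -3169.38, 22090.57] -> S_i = 9.36*(-6.97)^i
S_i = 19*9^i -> [19, 171, 1539, 13851, 124659]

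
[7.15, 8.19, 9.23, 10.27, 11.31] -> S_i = 7.15 + 1.04*i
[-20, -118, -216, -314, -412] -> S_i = -20 + -98*i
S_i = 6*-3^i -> [6, -18, 54, -162, 486]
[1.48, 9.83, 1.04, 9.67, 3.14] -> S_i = Random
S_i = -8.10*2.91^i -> [-8.1, -23.57, -68.59, -199.6, -580.84]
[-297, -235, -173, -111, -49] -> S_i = -297 + 62*i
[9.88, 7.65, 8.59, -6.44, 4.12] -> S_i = Random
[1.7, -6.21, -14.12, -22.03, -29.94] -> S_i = 1.70 + -7.91*i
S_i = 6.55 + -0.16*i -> [6.55, 6.39, 6.23, 6.07, 5.91]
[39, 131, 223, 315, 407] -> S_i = 39 + 92*i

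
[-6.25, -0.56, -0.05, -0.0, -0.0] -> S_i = -6.25*0.09^i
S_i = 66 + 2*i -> [66, 68, 70, 72, 74]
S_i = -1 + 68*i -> [-1, 67, 135, 203, 271]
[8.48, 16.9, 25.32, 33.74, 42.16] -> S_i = 8.48 + 8.42*i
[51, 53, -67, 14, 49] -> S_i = Random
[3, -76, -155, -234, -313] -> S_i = 3 + -79*i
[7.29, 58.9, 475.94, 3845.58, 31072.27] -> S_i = 7.29*8.08^i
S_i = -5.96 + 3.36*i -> [-5.96, -2.6, 0.76, 4.12, 7.48]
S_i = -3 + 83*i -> [-3, 80, 163, 246, 329]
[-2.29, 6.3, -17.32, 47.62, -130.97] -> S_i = -2.29*(-2.75)^i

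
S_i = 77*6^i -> [77, 462, 2772, 16632, 99792]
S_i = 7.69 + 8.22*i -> [7.69, 15.91, 24.13, 32.35, 40.57]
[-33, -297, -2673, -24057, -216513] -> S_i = -33*9^i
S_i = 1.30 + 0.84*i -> [1.3, 2.14, 2.98, 3.82, 4.66]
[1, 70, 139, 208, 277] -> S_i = 1 + 69*i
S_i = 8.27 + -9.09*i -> [8.27, -0.82, -9.91, -19.0, -28.09]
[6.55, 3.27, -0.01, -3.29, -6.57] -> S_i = 6.55 + -3.28*i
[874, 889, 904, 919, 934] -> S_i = 874 + 15*i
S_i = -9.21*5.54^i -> [-9.21, -51.02, -282.67, -1565.99, -8675.58]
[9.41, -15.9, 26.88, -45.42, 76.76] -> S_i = 9.41*(-1.69)^i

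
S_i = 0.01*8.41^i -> [0.01, 0.08, 0.71, 5.95, 50.02]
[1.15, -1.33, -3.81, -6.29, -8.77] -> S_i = 1.15 + -2.48*i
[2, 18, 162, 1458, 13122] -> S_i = 2*9^i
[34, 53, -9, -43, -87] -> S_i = Random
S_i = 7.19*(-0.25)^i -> [7.19, -1.8, 0.45, -0.11, 0.03]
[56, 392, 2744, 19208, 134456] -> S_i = 56*7^i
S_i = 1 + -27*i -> [1, -26, -53, -80, -107]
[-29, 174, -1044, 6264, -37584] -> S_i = -29*-6^i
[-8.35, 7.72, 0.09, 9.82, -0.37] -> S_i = Random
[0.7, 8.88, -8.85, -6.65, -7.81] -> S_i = Random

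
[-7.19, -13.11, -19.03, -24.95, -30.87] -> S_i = -7.19 + -5.92*i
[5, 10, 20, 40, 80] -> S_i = 5*2^i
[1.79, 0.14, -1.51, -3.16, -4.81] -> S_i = 1.79 + -1.65*i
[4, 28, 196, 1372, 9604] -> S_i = 4*7^i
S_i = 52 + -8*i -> [52, 44, 36, 28, 20]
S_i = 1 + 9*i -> [1, 10, 19, 28, 37]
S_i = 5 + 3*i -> [5, 8, 11, 14, 17]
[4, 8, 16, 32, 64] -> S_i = 4*2^i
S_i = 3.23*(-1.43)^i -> [3.23, -4.62, 6.61, -9.45, 13.51]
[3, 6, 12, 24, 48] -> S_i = 3*2^i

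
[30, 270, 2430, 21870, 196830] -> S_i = 30*9^i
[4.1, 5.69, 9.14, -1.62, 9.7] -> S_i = Random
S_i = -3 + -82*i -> [-3, -85, -167, -249, -331]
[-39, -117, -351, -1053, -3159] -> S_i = -39*3^i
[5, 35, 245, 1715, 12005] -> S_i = 5*7^i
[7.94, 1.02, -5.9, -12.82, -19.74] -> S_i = 7.94 + -6.92*i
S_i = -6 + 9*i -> [-6, 3, 12, 21, 30]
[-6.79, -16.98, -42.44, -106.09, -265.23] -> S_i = -6.79*2.50^i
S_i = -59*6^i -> [-59, -354, -2124, -12744, -76464]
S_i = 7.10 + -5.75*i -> [7.1, 1.35, -4.4, -10.15, -15.9]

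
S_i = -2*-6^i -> [-2, 12, -72, 432, -2592]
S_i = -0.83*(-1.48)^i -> [-0.83, 1.23, -1.82, 2.69, -3.98]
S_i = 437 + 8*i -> [437, 445, 453, 461, 469]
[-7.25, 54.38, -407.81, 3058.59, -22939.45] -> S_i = -7.25*(-7.50)^i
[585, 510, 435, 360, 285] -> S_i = 585 + -75*i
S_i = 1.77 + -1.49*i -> [1.77, 0.28, -1.21, -2.7, -4.19]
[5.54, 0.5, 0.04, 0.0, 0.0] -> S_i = 5.54*0.09^i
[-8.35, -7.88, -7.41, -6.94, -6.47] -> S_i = -8.35 + 0.47*i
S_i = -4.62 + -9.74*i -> [-4.62, -14.36, -24.1, -33.84, -43.58]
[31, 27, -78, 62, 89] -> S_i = Random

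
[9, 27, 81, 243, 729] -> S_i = 9*3^i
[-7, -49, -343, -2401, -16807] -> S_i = -7*7^i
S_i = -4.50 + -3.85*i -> [-4.5, -8.35, -12.2, -16.05, -19.9]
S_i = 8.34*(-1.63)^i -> [8.34, -13.59, 22.16, -36.12, 58.87]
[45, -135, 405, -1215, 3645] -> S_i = 45*-3^i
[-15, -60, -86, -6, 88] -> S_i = Random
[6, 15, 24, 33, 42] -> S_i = 6 + 9*i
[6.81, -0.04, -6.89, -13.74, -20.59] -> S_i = 6.81 + -6.85*i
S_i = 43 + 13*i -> [43, 56, 69, 82, 95]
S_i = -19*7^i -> [-19, -133, -931, -6517, -45619]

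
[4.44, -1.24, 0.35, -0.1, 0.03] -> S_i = 4.44*(-0.28)^i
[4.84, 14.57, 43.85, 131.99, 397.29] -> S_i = 4.84*3.01^i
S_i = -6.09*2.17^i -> [-6.09, -13.22, -28.68, -62.23, -135.04]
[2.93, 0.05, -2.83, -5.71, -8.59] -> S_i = 2.93 + -2.88*i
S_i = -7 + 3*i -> [-7, -4, -1, 2, 5]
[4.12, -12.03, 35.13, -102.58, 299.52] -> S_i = 4.12*(-2.92)^i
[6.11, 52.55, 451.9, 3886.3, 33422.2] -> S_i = 6.11*8.60^i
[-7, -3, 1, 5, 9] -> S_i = -7 + 4*i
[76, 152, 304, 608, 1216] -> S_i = 76*2^i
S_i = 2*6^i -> [2, 12, 72, 432, 2592]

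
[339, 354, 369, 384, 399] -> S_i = 339 + 15*i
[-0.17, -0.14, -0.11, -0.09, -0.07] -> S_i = -0.17*0.81^i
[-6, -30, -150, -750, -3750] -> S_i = -6*5^i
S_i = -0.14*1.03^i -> [-0.14, -0.14, -0.15, -0.15, -0.16]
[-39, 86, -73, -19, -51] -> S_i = Random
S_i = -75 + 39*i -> [-75, -36, 3, 42, 81]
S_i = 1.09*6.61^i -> [1.09, 7.2, 47.62, 314.8, 2080.81]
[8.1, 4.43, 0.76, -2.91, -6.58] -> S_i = 8.10 + -3.67*i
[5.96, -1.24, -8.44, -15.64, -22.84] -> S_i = 5.96 + -7.20*i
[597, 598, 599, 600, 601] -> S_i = 597 + 1*i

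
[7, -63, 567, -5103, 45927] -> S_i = 7*-9^i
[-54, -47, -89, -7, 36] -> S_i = Random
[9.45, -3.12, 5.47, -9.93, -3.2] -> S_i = Random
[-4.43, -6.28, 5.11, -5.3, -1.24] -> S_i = Random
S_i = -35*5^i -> [-35, -175, -875, -4375, -21875]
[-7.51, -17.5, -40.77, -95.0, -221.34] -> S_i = -7.51*2.33^i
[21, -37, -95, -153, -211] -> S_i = 21 + -58*i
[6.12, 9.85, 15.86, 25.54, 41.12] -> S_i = 6.12*1.61^i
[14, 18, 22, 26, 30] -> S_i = 14 + 4*i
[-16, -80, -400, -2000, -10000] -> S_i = -16*5^i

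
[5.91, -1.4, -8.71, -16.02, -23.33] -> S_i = 5.91 + -7.31*i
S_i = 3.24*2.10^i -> [3.24, 6.8, 14.29, 30.01, 63.01]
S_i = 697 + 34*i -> [697, 731, 765, 799, 833]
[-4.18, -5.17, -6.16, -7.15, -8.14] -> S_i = -4.18 + -0.99*i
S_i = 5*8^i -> [5, 40, 320, 2560, 20480]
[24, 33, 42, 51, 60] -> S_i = 24 + 9*i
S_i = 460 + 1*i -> [460, 461, 462, 463, 464]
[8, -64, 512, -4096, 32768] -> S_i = 8*-8^i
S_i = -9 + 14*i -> [-9, 5, 19, 33, 47]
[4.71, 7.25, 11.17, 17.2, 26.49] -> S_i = 4.71*1.54^i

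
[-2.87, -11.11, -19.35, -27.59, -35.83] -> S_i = -2.87 + -8.24*i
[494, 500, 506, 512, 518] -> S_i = 494 + 6*i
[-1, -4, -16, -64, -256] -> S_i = -1*4^i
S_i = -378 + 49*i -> [-378, -329, -280, -231, -182]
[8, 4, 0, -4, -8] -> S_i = 8 + -4*i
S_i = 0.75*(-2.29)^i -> [0.75, -1.72, 3.93, -9.01, 20.63]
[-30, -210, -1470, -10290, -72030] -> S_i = -30*7^i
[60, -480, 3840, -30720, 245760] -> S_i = 60*-8^i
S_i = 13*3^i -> [13, 39, 117, 351, 1053]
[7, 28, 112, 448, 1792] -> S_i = 7*4^i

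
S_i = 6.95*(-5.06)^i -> [6.95, -35.17, 177.95, -900.4, 4556.03]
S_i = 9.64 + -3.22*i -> [9.64, 6.42, 3.2, -0.02, -3.24]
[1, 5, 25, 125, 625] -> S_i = 1*5^i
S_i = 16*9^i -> [16, 144, 1296, 11664, 104976]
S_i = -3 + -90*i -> [-3, -93, -183, -273, -363]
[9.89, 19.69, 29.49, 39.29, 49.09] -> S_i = 9.89 + 9.80*i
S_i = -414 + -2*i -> [-414, -416, -418, -420, -422]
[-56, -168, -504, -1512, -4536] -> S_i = -56*3^i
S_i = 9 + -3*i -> [9, 6, 3, 0, -3]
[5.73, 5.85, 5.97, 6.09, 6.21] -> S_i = 5.73 + 0.12*i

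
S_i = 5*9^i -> [5, 45, 405, 3645, 32805]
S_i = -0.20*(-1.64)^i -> [-0.2, 0.33, -0.54, 0.88, -1.45]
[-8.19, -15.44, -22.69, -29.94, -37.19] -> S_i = -8.19 + -7.25*i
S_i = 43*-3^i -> [43, -129, 387, -1161, 3483]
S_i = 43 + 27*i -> [43, 70, 97, 124, 151]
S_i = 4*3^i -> [4, 12, 36, 108, 324]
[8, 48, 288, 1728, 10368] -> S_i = 8*6^i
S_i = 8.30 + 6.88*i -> [8.3, 15.18, 22.06, 28.94, 35.82]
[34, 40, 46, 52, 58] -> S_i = 34 + 6*i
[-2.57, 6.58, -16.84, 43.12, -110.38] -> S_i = -2.57*(-2.56)^i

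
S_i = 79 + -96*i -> [79, -17, -113, -209, -305]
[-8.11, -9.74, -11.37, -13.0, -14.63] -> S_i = -8.11 + -1.63*i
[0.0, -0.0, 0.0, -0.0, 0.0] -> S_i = 0.00*(-0.88)^i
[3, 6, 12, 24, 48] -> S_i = 3*2^i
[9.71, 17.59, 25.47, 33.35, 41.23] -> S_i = 9.71 + 7.88*i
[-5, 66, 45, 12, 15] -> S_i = Random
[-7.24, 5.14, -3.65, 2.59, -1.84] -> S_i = -7.24*(-0.71)^i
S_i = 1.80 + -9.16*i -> [1.8, -7.36, -16.52, -25.68, -34.84]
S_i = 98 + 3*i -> [98, 101, 104, 107, 110]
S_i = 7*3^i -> [7, 21, 63, 189, 567]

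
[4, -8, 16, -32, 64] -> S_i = 4*-2^i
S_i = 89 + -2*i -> [89, 87, 85, 83, 81]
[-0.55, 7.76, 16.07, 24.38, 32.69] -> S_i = -0.55 + 8.31*i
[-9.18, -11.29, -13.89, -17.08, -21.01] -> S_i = -9.18*1.23^i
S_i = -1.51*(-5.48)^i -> [-1.51, 8.27, -45.35, 248.5, -1361.76]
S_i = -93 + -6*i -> [-93, -99, -105, -111, -117]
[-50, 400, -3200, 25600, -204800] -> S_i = -50*-8^i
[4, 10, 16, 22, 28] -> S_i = 4 + 6*i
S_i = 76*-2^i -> [76, -152, 304, -608, 1216]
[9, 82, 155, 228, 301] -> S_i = 9 + 73*i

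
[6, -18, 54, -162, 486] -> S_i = 6*-3^i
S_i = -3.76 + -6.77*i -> [-3.76, -10.53, -17.3, -24.07, -30.84]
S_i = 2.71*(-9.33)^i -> [2.71, -25.28, 235.9, -2200.97, 20535.05]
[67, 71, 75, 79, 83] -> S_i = 67 + 4*i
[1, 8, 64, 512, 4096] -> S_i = 1*8^i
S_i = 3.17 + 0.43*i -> [3.17, 3.6, 4.03, 4.46, 4.89]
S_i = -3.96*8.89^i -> [-3.96, -35.2, -312.97, -2782.28, -24734.45]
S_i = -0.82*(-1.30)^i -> [-0.82, 1.07, -1.39, 1.8, -2.34]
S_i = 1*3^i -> [1, 3, 9, 27, 81]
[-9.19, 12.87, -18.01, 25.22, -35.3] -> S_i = -9.19*(-1.40)^i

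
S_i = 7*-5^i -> [7, -35, 175, -875, 4375]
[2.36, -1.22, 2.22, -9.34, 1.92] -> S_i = Random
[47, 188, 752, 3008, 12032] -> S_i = 47*4^i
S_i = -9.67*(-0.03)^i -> [-9.67, 0.29, -0.01, 0.0, -0.0]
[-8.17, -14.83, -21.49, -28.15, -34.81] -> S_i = -8.17 + -6.66*i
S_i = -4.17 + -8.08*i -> [-4.17, -12.25, -20.33, -28.41, -36.49]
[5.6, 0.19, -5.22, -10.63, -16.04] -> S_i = 5.60 + -5.41*i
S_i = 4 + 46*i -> [4, 50, 96, 142, 188]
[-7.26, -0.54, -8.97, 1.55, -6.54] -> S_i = Random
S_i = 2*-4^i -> [2, -8, 32, -128, 512]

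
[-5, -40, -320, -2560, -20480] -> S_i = -5*8^i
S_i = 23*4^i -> [23, 92, 368, 1472, 5888]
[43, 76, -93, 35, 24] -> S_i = Random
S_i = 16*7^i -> [16, 112, 784, 5488, 38416]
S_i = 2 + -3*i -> [2, -1, -4, -7, -10]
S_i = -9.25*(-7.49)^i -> [-9.25, 69.28, -518.93, 3886.76, -29111.8]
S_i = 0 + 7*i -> [0, 7, 14, 21, 28]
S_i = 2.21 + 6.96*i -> [2.21, 9.17, 16.13, 23.09, 30.05]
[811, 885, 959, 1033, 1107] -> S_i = 811 + 74*i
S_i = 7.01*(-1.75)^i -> [7.01, -12.27, 21.47, -37.57, 65.75]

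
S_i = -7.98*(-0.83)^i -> [-7.98, 6.62, -5.5, 4.56, -3.79]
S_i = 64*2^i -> [64, 128, 256, 512, 1024]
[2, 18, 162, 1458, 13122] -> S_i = 2*9^i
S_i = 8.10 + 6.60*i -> [8.1, 14.7, 21.3, 27.9, 34.5]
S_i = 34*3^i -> [34, 102, 306, 918, 2754]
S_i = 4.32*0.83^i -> [4.32, 3.59, 2.98, 2.47, 2.05]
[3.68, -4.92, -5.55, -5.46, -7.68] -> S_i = Random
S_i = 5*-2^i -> [5, -10, 20, -40, 80]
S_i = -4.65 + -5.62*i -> [-4.65, -10.27, -15.89, -21.51, -27.13]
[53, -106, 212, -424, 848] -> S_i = 53*-2^i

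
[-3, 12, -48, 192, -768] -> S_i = -3*-4^i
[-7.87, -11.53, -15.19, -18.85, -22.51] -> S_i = -7.87 + -3.66*i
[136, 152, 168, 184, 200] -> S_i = 136 + 16*i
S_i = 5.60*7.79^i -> [5.6, 43.62, 339.83, 2647.28, 20622.34]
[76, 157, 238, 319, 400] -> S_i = 76 + 81*i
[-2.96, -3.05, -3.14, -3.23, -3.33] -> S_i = -2.96*1.03^i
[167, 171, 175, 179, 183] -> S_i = 167 + 4*i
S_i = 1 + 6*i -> [1, 7, 13, 19, 25]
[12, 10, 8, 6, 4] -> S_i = 12 + -2*i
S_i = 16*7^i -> [16, 112, 784, 5488, 38416]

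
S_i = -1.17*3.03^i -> [-1.17, -3.55, -10.74, -32.55, -98.62]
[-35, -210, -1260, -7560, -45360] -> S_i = -35*6^i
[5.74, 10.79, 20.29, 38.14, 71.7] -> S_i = 5.74*1.88^i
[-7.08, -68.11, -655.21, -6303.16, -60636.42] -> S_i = -7.08*9.62^i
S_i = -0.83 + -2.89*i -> [-0.83, -3.72, -6.61, -9.5, -12.39]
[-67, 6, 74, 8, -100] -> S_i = Random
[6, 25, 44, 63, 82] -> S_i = 6 + 19*i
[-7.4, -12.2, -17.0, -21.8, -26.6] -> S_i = -7.40 + -4.80*i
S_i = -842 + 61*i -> [-842, -781, -720, -659, -598]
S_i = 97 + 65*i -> [97, 162, 227, 292, 357]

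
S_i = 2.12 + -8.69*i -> [2.12, -6.57, -15.26, -23.95, -32.64]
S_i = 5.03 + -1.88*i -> [5.03, 3.15, 1.27, -0.61, -2.49]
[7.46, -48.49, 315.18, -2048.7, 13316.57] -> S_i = 7.46*(-6.50)^i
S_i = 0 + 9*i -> [0, 9, 18, 27, 36]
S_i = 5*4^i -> [5, 20, 80, 320, 1280]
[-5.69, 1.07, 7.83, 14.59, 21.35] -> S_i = -5.69 + 6.76*i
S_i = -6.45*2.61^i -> [-6.45, -16.83, -43.94, -114.68, -299.31]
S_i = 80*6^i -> [80, 480, 2880, 17280, 103680]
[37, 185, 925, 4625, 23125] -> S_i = 37*5^i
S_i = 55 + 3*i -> [55, 58, 61, 64, 67]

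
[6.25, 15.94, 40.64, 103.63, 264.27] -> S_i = 6.25*2.55^i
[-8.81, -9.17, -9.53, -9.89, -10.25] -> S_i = -8.81 + -0.36*i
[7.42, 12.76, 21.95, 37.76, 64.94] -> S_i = 7.42*1.72^i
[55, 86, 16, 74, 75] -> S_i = Random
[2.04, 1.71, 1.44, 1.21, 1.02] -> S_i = 2.04*0.84^i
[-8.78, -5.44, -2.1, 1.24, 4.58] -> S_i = -8.78 + 3.34*i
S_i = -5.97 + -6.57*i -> [-5.97, -12.54, -19.11, -25.68, -32.25]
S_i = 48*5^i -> [48, 240, 1200, 6000, 30000]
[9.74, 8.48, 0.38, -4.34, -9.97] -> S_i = Random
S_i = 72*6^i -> [72, 432, 2592, 15552, 93312]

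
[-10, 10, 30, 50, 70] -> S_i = -10 + 20*i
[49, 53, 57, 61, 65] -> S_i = 49 + 4*i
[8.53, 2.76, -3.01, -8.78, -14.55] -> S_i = 8.53 + -5.77*i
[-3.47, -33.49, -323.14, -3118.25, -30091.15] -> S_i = -3.47*9.65^i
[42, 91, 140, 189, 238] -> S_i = 42 + 49*i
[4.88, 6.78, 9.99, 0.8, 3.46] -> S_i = Random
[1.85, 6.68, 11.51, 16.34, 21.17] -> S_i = 1.85 + 4.83*i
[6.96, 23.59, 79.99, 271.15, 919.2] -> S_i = 6.96*3.39^i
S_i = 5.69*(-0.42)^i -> [5.69, -2.39, 1.0, -0.42, 0.18]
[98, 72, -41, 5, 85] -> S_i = Random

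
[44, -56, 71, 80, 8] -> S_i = Random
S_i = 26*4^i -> [26, 104, 416, 1664, 6656]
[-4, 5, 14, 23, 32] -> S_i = -4 + 9*i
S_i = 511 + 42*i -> [511, 553, 595, 637, 679]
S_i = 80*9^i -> [80, 720, 6480, 58320, 524880]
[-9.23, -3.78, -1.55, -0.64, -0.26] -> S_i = -9.23*0.41^i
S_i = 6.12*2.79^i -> [6.12, 17.07, 47.64, 132.91, 370.82]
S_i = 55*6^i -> [55, 330, 1980, 11880, 71280]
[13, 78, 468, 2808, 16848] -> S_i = 13*6^i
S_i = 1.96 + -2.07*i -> [1.96, -0.11, -2.18, -4.25, -6.32]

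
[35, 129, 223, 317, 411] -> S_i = 35 + 94*i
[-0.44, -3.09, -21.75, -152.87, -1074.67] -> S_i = -0.44*7.03^i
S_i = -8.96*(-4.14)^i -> [-8.96, 37.09, -153.57, 635.78, -2632.14]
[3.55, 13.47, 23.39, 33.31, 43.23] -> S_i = 3.55 + 9.92*i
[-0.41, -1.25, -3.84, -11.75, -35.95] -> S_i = -0.41*3.06^i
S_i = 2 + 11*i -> [2, 13, 24, 35, 46]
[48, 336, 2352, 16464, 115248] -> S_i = 48*7^i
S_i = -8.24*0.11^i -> [-8.24, -0.91, -0.1, -0.01, -0.0]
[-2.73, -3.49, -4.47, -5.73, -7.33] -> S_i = -2.73*1.28^i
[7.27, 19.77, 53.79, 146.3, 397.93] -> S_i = 7.27*2.72^i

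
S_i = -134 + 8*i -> [-134, -126, -118, -110, -102]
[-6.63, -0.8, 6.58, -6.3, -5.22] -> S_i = Random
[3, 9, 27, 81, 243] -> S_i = 3*3^i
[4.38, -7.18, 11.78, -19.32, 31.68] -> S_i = 4.38*(-1.64)^i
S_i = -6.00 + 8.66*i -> [-6.0, 2.66, 11.32, 19.98, 28.64]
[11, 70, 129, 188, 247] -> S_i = 11 + 59*i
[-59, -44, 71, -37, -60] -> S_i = Random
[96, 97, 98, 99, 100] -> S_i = 96 + 1*i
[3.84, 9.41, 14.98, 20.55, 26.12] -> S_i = 3.84 + 5.57*i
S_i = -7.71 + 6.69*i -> [-7.71, -1.02, 5.67, 12.36, 19.05]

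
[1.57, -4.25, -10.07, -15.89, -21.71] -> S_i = 1.57 + -5.82*i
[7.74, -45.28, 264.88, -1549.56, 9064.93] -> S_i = 7.74*(-5.85)^i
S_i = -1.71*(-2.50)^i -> [-1.71, 4.28, -10.69, 26.72, -66.8]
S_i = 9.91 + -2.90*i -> [9.91, 7.01, 4.11, 1.21, -1.69]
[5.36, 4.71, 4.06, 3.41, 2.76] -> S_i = 5.36 + -0.65*i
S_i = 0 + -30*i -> [0, -30, -60, -90, -120]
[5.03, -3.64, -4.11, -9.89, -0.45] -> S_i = Random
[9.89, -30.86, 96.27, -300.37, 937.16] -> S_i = 9.89*(-3.12)^i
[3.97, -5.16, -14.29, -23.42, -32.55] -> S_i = 3.97 + -9.13*i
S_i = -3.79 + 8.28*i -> [-3.79, 4.49, 12.77, 21.05, 29.33]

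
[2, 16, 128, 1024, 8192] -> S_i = 2*8^i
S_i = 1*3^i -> [1, 3, 9, 27, 81]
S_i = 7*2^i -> [7, 14, 28, 56, 112]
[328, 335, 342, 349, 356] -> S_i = 328 + 7*i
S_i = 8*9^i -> [8, 72, 648, 5832, 52488]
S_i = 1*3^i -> [1, 3, 9, 27, 81]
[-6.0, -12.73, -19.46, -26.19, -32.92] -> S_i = -6.00 + -6.73*i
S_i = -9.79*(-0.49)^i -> [-9.79, 4.8, -2.35, 1.15, -0.56]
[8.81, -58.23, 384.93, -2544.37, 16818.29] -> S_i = 8.81*(-6.61)^i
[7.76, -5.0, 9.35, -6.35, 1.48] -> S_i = Random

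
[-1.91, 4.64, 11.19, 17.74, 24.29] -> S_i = -1.91 + 6.55*i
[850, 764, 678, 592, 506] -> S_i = 850 + -86*i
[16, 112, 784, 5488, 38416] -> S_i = 16*7^i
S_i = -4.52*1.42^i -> [-4.52, -6.42, -9.11, -12.94, -18.38]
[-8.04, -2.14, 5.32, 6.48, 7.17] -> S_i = Random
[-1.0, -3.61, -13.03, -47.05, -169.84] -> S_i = -1.00*3.61^i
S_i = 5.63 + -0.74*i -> [5.63, 4.89, 4.15, 3.41, 2.67]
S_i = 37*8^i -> [37, 296, 2368, 18944, 151552]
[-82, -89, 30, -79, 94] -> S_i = Random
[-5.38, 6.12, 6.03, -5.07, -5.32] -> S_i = Random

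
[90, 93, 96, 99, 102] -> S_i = 90 + 3*i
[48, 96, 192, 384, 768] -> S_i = 48*2^i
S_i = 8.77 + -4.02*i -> [8.77, 4.75, 0.73, -3.29, -7.31]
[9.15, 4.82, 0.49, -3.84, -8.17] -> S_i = 9.15 + -4.33*i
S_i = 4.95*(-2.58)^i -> [4.95, -12.77, 32.95, -85.01, 219.32]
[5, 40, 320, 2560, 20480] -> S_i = 5*8^i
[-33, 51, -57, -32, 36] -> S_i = Random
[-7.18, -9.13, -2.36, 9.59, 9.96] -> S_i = Random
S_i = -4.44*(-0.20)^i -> [-4.44, 0.89, -0.18, 0.04, -0.01]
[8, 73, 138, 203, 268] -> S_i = 8 + 65*i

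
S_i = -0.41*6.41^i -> [-0.41, -2.63, -16.85, -107.98, -692.18]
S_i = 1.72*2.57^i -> [1.72, 4.42, 11.36, 29.2, 75.03]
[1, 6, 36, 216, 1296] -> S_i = 1*6^i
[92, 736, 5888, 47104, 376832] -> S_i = 92*8^i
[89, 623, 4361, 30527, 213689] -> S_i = 89*7^i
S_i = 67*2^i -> [67, 134, 268, 536, 1072]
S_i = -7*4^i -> [-7, -28, -112, -448, -1792]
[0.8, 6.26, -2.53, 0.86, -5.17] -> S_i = Random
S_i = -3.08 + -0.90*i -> [-3.08, -3.98, -4.88, -5.78, -6.68]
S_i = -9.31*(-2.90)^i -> [-9.31, 27.0, -78.3, 227.06, -658.48]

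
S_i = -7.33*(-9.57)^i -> [-7.33, 70.15, -671.32, 6424.51, -61482.53]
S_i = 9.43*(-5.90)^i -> [9.43, -55.64, 328.26, -1936.72, 11426.67]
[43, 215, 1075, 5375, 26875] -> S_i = 43*5^i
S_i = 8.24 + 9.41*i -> [8.24, 17.65, 27.06, 36.47, 45.88]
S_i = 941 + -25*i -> [941, 916, 891, 866, 841]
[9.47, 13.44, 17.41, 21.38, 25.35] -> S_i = 9.47 + 3.97*i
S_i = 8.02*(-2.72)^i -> [8.02, -21.81, 59.34, -161.39, 438.99]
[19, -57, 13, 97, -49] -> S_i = Random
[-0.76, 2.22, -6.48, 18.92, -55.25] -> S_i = -0.76*(-2.92)^i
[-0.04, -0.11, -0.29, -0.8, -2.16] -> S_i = -0.04*2.71^i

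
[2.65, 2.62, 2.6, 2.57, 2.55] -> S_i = 2.65*0.99^i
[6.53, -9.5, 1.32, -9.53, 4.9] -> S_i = Random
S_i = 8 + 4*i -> [8, 12, 16, 20, 24]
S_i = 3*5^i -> [3, 15, 75, 375, 1875]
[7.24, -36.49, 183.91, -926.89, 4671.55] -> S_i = 7.24*(-5.04)^i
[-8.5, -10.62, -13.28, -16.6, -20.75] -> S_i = -8.50*1.25^i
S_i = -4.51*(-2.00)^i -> [-4.51, 9.02, -18.04, 36.08, -72.16]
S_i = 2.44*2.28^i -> [2.44, 5.56, 12.68, 28.92, 65.94]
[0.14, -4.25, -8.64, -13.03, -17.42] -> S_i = 0.14 + -4.39*i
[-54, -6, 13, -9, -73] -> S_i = Random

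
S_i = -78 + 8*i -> [-78, -70, -62, -54, -46]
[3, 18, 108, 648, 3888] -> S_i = 3*6^i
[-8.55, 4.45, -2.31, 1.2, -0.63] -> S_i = -8.55*(-0.52)^i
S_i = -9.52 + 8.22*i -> [-9.52, -1.3, 6.92, 15.14, 23.36]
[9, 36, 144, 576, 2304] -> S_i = 9*4^i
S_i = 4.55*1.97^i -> [4.55, 8.96, 17.66, 34.79, 68.53]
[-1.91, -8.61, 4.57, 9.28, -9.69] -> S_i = Random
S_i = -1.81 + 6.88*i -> [-1.81, 5.07, 11.95, 18.83, 25.71]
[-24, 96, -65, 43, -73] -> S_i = Random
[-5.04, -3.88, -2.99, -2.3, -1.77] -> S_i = -5.04*0.77^i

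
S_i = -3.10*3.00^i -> [-3.1, -9.3, -27.9, -83.7, -251.1]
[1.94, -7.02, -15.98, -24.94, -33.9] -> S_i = 1.94 + -8.96*i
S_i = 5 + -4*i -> [5, 1, -3, -7, -11]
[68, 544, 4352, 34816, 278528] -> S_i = 68*8^i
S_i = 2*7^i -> [2, 14, 98, 686, 4802]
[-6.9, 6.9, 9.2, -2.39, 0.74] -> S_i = Random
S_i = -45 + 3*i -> [-45, -42, -39, -36, -33]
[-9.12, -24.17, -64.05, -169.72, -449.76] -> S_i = -9.12*2.65^i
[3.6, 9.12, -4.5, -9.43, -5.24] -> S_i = Random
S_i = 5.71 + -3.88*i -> [5.71, 1.83, -2.05, -5.93, -9.81]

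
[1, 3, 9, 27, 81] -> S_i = 1*3^i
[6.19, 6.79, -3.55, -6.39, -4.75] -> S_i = Random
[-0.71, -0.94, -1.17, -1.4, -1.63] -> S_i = -0.71 + -0.23*i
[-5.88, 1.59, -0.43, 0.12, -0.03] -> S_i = -5.88*(-0.27)^i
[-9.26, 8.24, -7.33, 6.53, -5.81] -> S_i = -9.26*(-0.89)^i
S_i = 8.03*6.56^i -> [8.03, 52.68, 345.56, 2266.87, 14870.68]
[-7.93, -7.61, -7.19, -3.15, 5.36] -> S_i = Random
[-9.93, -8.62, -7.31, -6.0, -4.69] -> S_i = -9.93 + 1.31*i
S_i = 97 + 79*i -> [97, 176, 255, 334, 413]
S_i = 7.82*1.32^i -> [7.82, 10.32, 13.63, 17.99, 23.74]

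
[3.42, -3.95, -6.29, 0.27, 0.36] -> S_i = Random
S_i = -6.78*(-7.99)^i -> [-6.78, 54.17, -432.84, 3458.36, -27632.29]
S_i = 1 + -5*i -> [1, -4, -9, -14, -19]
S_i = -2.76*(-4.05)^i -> [-2.76, 11.18, -45.27, 183.35, -742.56]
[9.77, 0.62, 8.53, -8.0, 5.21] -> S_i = Random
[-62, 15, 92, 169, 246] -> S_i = -62 + 77*i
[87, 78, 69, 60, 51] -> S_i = 87 + -9*i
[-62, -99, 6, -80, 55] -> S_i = Random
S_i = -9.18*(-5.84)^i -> [-9.18, 53.61, -313.09, 1828.44, -10678.1]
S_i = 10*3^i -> [10, 30, 90, 270, 810]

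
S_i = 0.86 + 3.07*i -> [0.86, 3.93, 7.0, 10.07, 13.14]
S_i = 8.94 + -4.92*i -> [8.94, 4.02, -0.9, -5.82, -10.74]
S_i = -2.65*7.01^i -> [-2.65, -18.58, -130.22, -912.85, -6399.09]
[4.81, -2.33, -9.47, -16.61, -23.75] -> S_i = 4.81 + -7.14*i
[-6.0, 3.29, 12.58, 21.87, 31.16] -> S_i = -6.00 + 9.29*i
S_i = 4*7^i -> [4, 28, 196, 1372, 9604]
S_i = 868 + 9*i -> [868, 877, 886, 895, 904]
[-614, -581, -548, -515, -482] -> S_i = -614 + 33*i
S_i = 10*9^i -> [10, 90, 810, 7290, 65610]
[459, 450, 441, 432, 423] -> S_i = 459 + -9*i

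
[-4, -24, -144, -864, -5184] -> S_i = -4*6^i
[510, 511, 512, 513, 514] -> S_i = 510 + 1*i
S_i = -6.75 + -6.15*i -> [-6.75, -12.9, -19.05, -25.2, -31.35]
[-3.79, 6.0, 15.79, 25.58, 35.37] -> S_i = -3.79 + 9.79*i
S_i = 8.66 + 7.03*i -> [8.66, 15.69, 22.72, 29.75, 36.78]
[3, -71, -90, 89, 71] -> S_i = Random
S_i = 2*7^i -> [2, 14, 98, 686, 4802]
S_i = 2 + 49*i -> [2, 51, 100, 149, 198]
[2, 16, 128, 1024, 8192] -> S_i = 2*8^i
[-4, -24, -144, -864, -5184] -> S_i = -4*6^i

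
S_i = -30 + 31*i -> [-30, 1, 32, 63, 94]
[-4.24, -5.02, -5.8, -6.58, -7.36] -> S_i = -4.24 + -0.78*i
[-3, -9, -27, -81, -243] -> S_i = -3*3^i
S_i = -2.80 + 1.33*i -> [-2.8, -1.47, -0.14, 1.19, 2.52]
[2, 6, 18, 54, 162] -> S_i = 2*3^i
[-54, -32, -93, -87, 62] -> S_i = Random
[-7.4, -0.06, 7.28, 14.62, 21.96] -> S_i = -7.40 + 7.34*i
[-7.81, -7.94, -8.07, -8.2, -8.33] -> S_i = -7.81 + -0.13*i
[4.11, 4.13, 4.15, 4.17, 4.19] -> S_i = 4.11 + 0.02*i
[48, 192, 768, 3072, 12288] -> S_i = 48*4^i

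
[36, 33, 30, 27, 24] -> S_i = 36 + -3*i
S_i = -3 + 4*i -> [-3, 1, 5, 9, 13]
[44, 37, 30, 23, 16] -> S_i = 44 + -7*i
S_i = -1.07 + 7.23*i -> [-1.07, 6.16, 13.39, 20.62, 27.85]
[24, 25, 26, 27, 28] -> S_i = 24 + 1*i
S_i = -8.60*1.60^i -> [-8.6, -13.76, -22.02, -35.23, -56.36]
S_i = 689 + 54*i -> [689, 743, 797, 851, 905]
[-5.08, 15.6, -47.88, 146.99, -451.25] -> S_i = -5.08*(-3.07)^i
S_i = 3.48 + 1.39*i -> [3.48, 4.87, 6.26, 7.65, 9.04]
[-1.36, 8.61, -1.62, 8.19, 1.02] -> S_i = Random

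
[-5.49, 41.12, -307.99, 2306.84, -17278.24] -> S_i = -5.49*(-7.49)^i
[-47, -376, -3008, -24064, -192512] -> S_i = -47*8^i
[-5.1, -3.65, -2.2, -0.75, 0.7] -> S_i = -5.10 + 1.45*i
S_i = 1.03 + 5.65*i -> [1.03, 6.68, 12.33, 17.98, 23.63]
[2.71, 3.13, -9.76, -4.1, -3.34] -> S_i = Random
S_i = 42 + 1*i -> [42, 43, 44, 45, 46]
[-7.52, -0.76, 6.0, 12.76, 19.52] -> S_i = -7.52 + 6.76*i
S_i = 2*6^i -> [2, 12, 72, 432, 2592]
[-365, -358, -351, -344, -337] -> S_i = -365 + 7*i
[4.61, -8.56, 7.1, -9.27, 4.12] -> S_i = Random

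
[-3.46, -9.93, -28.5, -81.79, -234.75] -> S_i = -3.46*2.87^i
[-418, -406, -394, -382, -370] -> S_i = -418 + 12*i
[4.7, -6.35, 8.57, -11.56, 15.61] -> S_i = 4.70*(-1.35)^i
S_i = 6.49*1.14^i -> [6.49, 7.4, 8.43, 9.62, 10.96]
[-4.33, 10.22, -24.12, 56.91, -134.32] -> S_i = -4.33*(-2.36)^i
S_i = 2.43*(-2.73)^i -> [2.43, -6.63, 18.11, -49.44, 134.98]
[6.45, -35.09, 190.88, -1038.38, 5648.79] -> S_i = 6.45*(-5.44)^i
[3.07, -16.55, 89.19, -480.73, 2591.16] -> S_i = 3.07*(-5.39)^i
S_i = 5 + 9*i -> [5, 14, 23, 32, 41]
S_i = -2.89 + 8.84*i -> [-2.89, 5.95, 14.79, 23.63, 32.47]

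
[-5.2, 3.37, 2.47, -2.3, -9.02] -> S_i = Random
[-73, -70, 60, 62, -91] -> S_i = Random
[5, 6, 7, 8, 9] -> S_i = 5 + 1*i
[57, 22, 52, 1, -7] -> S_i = Random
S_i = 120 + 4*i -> [120, 124, 128, 132, 136]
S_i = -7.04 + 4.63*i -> [-7.04, -2.41, 2.22, 6.85, 11.48]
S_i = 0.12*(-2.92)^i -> [0.12, -0.35, 1.02, -2.99, 8.72]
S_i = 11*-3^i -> [11, -33, 99, -297, 891]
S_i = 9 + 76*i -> [9, 85, 161, 237, 313]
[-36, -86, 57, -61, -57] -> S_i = Random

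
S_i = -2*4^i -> [-2, -8, -32, -128, -512]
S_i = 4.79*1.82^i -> [4.79, 8.72, 15.87, 28.88, 52.56]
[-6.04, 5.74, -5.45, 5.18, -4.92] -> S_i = -6.04*(-0.95)^i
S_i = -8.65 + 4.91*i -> [-8.65, -3.74, 1.17, 6.08, 10.99]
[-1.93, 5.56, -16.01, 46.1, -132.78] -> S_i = -1.93*(-2.88)^i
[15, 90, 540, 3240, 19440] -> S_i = 15*6^i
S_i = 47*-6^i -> [47, -282, 1692, -10152, 60912]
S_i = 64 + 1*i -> [64, 65, 66, 67, 68]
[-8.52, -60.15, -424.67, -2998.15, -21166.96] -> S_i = -8.52*7.06^i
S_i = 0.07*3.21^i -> [0.07, 0.22, 0.72, 2.32, 7.43]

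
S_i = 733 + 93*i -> [733, 826, 919, 1012, 1105]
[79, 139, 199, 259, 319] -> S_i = 79 + 60*i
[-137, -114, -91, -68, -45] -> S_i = -137 + 23*i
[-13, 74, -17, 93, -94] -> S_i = Random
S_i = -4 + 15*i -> [-4, 11, 26, 41, 56]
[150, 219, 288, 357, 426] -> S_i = 150 + 69*i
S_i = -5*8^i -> [-5, -40, -320, -2560, -20480]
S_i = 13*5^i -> [13, 65, 325, 1625, 8125]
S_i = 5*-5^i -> [5, -25, 125, -625, 3125]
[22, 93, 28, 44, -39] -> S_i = Random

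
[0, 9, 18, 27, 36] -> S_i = 0 + 9*i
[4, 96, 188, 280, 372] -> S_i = 4 + 92*i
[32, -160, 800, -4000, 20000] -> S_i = 32*-5^i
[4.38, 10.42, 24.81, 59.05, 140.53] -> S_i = 4.38*2.38^i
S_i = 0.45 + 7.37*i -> [0.45, 7.82, 15.19, 22.56, 29.93]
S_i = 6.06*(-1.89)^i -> [6.06, -11.45, 21.65, -40.91, 77.32]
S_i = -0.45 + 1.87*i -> [-0.45, 1.42, 3.29, 5.16, 7.03]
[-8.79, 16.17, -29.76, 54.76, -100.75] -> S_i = -8.79*(-1.84)^i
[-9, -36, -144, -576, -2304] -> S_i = -9*4^i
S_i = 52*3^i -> [52, 156, 468, 1404, 4212]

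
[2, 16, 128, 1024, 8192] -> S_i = 2*8^i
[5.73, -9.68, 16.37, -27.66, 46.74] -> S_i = 5.73*(-1.69)^i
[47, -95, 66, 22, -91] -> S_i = Random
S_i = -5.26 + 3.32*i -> [-5.26, -1.94, 1.38, 4.7, 8.02]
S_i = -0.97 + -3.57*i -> [-0.97, -4.54, -8.11, -11.68, -15.25]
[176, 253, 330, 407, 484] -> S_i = 176 + 77*i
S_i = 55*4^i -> [55, 220, 880, 3520, 14080]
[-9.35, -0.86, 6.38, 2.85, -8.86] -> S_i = Random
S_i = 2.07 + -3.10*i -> [2.07, -1.03, -4.13, -7.23, -10.33]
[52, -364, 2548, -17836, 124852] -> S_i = 52*-7^i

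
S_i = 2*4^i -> [2, 8, 32, 128, 512]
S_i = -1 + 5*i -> [-1, 4, 9, 14, 19]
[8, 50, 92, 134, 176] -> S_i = 8 + 42*i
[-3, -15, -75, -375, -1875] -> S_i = -3*5^i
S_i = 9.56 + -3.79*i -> [9.56, 5.77, 1.98, -1.81, -5.6]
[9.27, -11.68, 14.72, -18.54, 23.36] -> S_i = 9.27*(-1.26)^i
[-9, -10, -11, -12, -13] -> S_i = -9 + -1*i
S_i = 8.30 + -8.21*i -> [8.3, 0.09, -8.12, -16.33, -24.54]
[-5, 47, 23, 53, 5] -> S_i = Random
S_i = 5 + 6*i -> [5, 11, 17, 23, 29]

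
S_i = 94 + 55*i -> [94, 149, 204, 259, 314]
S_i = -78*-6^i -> [-78, 468, -2808, 16848, -101088]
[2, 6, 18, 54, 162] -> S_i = 2*3^i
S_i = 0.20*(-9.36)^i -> [0.2, -1.87, 17.52, -164.01, 1535.09]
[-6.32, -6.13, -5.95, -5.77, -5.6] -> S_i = -6.32*0.97^i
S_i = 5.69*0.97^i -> [5.69, 5.52, 5.35, 5.19, 5.04]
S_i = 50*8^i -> [50, 400, 3200, 25600, 204800]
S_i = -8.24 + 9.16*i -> [-8.24, 0.92, 10.08, 19.24, 28.4]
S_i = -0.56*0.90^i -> [-0.56, -0.5, -0.45, -0.41, -0.37]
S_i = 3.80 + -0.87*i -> [3.8, 2.93, 2.06, 1.19, 0.32]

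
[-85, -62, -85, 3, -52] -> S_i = Random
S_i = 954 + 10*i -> [954, 964, 974, 984, 994]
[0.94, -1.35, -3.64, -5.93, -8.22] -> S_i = 0.94 + -2.29*i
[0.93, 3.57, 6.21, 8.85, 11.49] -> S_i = 0.93 + 2.64*i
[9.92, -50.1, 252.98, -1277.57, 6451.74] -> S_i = 9.92*(-5.05)^i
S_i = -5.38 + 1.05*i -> [-5.38, -4.33, -3.28, -2.23, -1.18]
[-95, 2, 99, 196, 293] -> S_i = -95 + 97*i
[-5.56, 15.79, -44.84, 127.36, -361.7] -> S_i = -5.56*(-2.84)^i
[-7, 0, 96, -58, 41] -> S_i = Random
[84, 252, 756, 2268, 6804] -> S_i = 84*3^i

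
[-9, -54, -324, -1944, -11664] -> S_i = -9*6^i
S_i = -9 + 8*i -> [-9, -1, 7, 15, 23]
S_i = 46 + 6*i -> [46, 52, 58, 64, 70]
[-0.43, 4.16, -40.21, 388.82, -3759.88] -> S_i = -0.43*(-9.67)^i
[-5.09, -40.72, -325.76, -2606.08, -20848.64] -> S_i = -5.09*8.00^i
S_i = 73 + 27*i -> [73, 100, 127, 154, 181]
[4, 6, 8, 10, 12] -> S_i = 4 + 2*i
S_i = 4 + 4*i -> [4, 8, 12, 16, 20]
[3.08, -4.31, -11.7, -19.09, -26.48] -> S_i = 3.08 + -7.39*i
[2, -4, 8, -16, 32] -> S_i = 2*-2^i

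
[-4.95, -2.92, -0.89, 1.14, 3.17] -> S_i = -4.95 + 2.03*i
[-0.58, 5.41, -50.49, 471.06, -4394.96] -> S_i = -0.58*(-9.33)^i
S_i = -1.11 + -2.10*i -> [-1.11, -3.21, -5.31, -7.41, -9.51]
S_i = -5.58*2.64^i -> [-5.58, -14.73, -38.89, -102.67, -271.05]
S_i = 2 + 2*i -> [2, 4, 6, 8, 10]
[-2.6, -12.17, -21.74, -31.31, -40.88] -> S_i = -2.60 + -9.57*i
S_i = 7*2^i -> [7, 14, 28, 56, 112]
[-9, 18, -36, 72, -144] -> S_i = -9*-2^i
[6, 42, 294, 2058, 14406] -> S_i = 6*7^i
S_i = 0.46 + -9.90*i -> [0.46, -9.44, -19.34, -29.24, -39.14]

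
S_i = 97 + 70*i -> [97, 167, 237, 307, 377]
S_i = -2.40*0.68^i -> [-2.4, -1.63, -1.11, -0.75, -0.51]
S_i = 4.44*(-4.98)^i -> [4.44, -22.11, 110.11, -548.37, 2730.87]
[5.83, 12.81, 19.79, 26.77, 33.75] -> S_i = 5.83 + 6.98*i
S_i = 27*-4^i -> [27, -108, 432, -1728, 6912]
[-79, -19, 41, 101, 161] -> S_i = -79 + 60*i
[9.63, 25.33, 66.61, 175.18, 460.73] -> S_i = 9.63*2.63^i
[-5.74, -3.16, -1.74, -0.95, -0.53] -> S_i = -5.74*0.55^i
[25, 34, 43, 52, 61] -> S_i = 25 + 9*i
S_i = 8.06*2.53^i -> [8.06, 20.39, 51.59, 130.53, 330.23]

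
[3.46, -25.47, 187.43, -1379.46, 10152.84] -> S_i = 3.46*(-7.36)^i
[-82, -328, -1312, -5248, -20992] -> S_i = -82*4^i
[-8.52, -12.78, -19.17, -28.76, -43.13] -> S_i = -8.52*1.50^i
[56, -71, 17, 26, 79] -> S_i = Random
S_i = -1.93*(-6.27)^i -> [-1.93, 12.1, -75.87, 475.73, -2982.82]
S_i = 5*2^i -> [5, 10, 20, 40, 80]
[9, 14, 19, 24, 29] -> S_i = 9 + 5*i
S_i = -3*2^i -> [-3, -6, -12, -24, -48]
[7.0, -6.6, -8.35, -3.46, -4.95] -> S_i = Random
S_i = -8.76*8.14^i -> [-8.76, -71.31, -580.43, -4724.73, -38459.33]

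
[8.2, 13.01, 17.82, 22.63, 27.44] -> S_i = 8.20 + 4.81*i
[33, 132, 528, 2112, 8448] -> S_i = 33*4^i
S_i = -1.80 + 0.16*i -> [-1.8, -1.64, -1.48, -1.32, -1.16]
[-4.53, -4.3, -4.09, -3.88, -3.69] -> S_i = -4.53*0.95^i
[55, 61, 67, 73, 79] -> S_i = 55 + 6*i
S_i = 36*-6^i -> [36, -216, 1296, -7776, 46656]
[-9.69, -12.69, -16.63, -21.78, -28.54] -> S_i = -9.69*1.31^i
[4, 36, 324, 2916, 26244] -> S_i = 4*9^i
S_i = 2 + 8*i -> [2, 10, 18, 26, 34]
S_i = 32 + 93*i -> [32, 125, 218, 311, 404]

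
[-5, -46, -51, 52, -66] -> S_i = Random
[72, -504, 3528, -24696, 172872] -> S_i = 72*-7^i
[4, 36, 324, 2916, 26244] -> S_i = 4*9^i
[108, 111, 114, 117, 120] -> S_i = 108 + 3*i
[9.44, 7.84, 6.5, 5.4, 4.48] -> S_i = 9.44*0.83^i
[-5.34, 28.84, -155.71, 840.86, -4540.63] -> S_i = -5.34*(-5.40)^i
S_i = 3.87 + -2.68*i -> [3.87, 1.19, -1.49, -4.17, -6.85]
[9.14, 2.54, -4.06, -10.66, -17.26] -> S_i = 9.14 + -6.60*i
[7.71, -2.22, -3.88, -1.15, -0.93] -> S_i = Random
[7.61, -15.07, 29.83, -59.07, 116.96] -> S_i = 7.61*(-1.98)^i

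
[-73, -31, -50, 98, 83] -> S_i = Random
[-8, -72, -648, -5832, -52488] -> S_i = -8*9^i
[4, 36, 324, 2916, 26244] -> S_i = 4*9^i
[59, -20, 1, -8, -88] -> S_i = Random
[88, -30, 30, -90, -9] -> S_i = Random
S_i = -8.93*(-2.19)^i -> [-8.93, 19.56, -42.83, 93.8, -205.41]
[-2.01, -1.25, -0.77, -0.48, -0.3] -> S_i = -2.01*0.62^i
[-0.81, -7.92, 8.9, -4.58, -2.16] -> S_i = Random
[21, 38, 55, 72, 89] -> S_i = 21 + 17*i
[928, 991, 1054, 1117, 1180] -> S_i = 928 + 63*i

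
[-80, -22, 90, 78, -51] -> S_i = Random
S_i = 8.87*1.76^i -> [8.87, 15.61, 27.48, 48.36, 85.11]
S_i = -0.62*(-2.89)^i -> [-0.62, 1.79, -5.18, 14.97, -43.25]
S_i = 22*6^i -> [22, 132, 792, 4752, 28512]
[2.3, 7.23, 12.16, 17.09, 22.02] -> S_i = 2.30 + 4.93*i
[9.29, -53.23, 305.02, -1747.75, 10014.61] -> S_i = 9.29*(-5.73)^i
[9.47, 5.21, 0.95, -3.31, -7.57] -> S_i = 9.47 + -4.26*i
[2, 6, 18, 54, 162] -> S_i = 2*3^i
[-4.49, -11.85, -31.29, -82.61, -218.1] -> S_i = -4.49*2.64^i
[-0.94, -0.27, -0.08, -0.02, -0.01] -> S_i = -0.94*0.29^i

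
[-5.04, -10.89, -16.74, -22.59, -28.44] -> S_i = -5.04 + -5.85*i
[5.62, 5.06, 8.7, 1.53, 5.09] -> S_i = Random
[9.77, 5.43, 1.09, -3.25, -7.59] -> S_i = 9.77 + -4.34*i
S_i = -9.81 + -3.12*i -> [-9.81, -12.93, -16.05, -19.17, -22.29]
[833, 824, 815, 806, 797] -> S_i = 833 + -9*i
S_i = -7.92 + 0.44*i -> [-7.92, -7.48, -7.04, -6.6, -6.16]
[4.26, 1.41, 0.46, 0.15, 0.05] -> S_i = 4.26*0.33^i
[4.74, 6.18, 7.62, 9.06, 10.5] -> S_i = 4.74 + 1.44*i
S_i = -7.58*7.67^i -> [-7.58, -58.14, -445.92, -3420.23, -26233.16]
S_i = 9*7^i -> [9, 63, 441, 3087, 21609]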